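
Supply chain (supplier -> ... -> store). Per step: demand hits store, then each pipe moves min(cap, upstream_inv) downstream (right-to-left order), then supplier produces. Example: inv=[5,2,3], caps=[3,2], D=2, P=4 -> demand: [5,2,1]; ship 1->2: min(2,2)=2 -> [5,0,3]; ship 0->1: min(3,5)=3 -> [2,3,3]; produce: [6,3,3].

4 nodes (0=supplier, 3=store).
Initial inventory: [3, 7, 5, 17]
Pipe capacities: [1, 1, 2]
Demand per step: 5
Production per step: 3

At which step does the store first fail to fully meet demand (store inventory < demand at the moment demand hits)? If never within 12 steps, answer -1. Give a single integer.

Step 1: demand=5,sold=5 ship[2->3]=2 ship[1->2]=1 ship[0->1]=1 prod=3 -> [5 7 4 14]
Step 2: demand=5,sold=5 ship[2->3]=2 ship[1->2]=1 ship[0->1]=1 prod=3 -> [7 7 3 11]
Step 3: demand=5,sold=5 ship[2->3]=2 ship[1->2]=1 ship[0->1]=1 prod=3 -> [9 7 2 8]
Step 4: demand=5,sold=5 ship[2->3]=2 ship[1->2]=1 ship[0->1]=1 prod=3 -> [11 7 1 5]
Step 5: demand=5,sold=5 ship[2->3]=1 ship[1->2]=1 ship[0->1]=1 prod=3 -> [13 7 1 1]
Step 6: demand=5,sold=1 ship[2->3]=1 ship[1->2]=1 ship[0->1]=1 prod=3 -> [15 7 1 1]
Step 7: demand=5,sold=1 ship[2->3]=1 ship[1->2]=1 ship[0->1]=1 prod=3 -> [17 7 1 1]
Step 8: demand=5,sold=1 ship[2->3]=1 ship[1->2]=1 ship[0->1]=1 prod=3 -> [19 7 1 1]
Step 9: demand=5,sold=1 ship[2->3]=1 ship[1->2]=1 ship[0->1]=1 prod=3 -> [21 7 1 1]
Step 10: demand=5,sold=1 ship[2->3]=1 ship[1->2]=1 ship[0->1]=1 prod=3 -> [23 7 1 1]
Step 11: demand=5,sold=1 ship[2->3]=1 ship[1->2]=1 ship[0->1]=1 prod=3 -> [25 7 1 1]
Step 12: demand=5,sold=1 ship[2->3]=1 ship[1->2]=1 ship[0->1]=1 prod=3 -> [27 7 1 1]
First stockout at step 6

6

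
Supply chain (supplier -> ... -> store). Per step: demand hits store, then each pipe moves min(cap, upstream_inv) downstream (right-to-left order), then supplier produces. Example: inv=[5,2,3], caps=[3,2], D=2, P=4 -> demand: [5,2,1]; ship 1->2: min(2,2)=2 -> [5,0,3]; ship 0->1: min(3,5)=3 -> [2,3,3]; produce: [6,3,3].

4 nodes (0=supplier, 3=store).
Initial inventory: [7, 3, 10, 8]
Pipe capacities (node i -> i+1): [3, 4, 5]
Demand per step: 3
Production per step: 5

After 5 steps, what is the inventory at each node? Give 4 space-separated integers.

Step 1: demand=3,sold=3 ship[2->3]=5 ship[1->2]=3 ship[0->1]=3 prod=5 -> inv=[9 3 8 10]
Step 2: demand=3,sold=3 ship[2->3]=5 ship[1->2]=3 ship[0->1]=3 prod=5 -> inv=[11 3 6 12]
Step 3: demand=3,sold=3 ship[2->3]=5 ship[1->2]=3 ship[0->1]=3 prod=5 -> inv=[13 3 4 14]
Step 4: demand=3,sold=3 ship[2->3]=4 ship[1->2]=3 ship[0->1]=3 prod=5 -> inv=[15 3 3 15]
Step 5: demand=3,sold=3 ship[2->3]=3 ship[1->2]=3 ship[0->1]=3 prod=5 -> inv=[17 3 3 15]

17 3 3 15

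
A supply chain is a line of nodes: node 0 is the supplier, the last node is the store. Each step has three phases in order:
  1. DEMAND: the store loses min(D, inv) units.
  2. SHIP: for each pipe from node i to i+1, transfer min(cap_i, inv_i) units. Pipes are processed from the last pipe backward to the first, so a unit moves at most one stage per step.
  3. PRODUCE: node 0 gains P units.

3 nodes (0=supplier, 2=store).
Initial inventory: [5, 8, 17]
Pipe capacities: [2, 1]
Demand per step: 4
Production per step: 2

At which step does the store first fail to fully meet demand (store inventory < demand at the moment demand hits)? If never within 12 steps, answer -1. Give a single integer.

Step 1: demand=4,sold=4 ship[1->2]=1 ship[0->1]=2 prod=2 -> [5 9 14]
Step 2: demand=4,sold=4 ship[1->2]=1 ship[0->1]=2 prod=2 -> [5 10 11]
Step 3: demand=4,sold=4 ship[1->2]=1 ship[0->1]=2 prod=2 -> [5 11 8]
Step 4: demand=4,sold=4 ship[1->2]=1 ship[0->1]=2 prod=2 -> [5 12 5]
Step 5: demand=4,sold=4 ship[1->2]=1 ship[0->1]=2 prod=2 -> [5 13 2]
Step 6: demand=4,sold=2 ship[1->2]=1 ship[0->1]=2 prod=2 -> [5 14 1]
Step 7: demand=4,sold=1 ship[1->2]=1 ship[0->1]=2 prod=2 -> [5 15 1]
Step 8: demand=4,sold=1 ship[1->2]=1 ship[0->1]=2 prod=2 -> [5 16 1]
Step 9: demand=4,sold=1 ship[1->2]=1 ship[0->1]=2 prod=2 -> [5 17 1]
Step 10: demand=4,sold=1 ship[1->2]=1 ship[0->1]=2 prod=2 -> [5 18 1]
Step 11: demand=4,sold=1 ship[1->2]=1 ship[0->1]=2 prod=2 -> [5 19 1]
Step 12: demand=4,sold=1 ship[1->2]=1 ship[0->1]=2 prod=2 -> [5 20 1]
First stockout at step 6

6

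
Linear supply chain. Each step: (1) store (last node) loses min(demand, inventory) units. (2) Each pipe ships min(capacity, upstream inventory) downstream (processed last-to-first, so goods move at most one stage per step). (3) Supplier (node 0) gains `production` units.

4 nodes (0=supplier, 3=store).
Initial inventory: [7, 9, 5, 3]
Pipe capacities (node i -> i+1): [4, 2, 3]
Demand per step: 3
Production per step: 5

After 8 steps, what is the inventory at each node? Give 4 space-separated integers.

Step 1: demand=3,sold=3 ship[2->3]=3 ship[1->2]=2 ship[0->1]=4 prod=5 -> inv=[8 11 4 3]
Step 2: demand=3,sold=3 ship[2->3]=3 ship[1->2]=2 ship[0->1]=4 prod=5 -> inv=[9 13 3 3]
Step 3: demand=3,sold=3 ship[2->3]=3 ship[1->2]=2 ship[0->1]=4 prod=5 -> inv=[10 15 2 3]
Step 4: demand=3,sold=3 ship[2->3]=2 ship[1->2]=2 ship[0->1]=4 prod=5 -> inv=[11 17 2 2]
Step 5: demand=3,sold=2 ship[2->3]=2 ship[1->2]=2 ship[0->1]=4 prod=5 -> inv=[12 19 2 2]
Step 6: demand=3,sold=2 ship[2->3]=2 ship[1->2]=2 ship[0->1]=4 prod=5 -> inv=[13 21 2 2]
Step 7: demand=3,sold=2 ship[2->3]=2 ship[1->2]=2 ship[0->1]=4 prod=5 -> inv=[14 23 2 2]
Step 8: demand=3,sold=2 ship[2->3]=2 ship[1->2]=2 ship[0->1]=4 prod=5 -> inv=[15 25 2 2]

15 25 2 2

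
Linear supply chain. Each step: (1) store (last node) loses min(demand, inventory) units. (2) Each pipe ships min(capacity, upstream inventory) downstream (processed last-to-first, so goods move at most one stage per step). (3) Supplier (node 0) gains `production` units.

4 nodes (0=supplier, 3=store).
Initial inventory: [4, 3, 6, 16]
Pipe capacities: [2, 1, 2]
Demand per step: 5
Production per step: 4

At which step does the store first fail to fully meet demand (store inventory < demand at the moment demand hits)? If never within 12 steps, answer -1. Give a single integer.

Step 1: demand=5,sold=5 ship[2->3]=2 ship[1->2]=1 ship[0->1]=2 prod=4 -> [6 4 5 13]
Step 2: demand=5,sold=5 ship[2->3]=2 ship[1->2]=1 ship[0->1]=2 prod=4 -> [8 5 4 10]
Step 3: demand=5,sold=5 ship[2->3]=2 ship[1->2]=1 ship[0->1]=2 prod=4 -> [10 6 3 7]
Step 4: demand=5,sold=5 ship[2->3]=2 ship[1->2]=1 ship[0->1]=2 prod=4 -> [12 7 2 4]
Step 5: demand=5,sold=4 ship[2->3]=2 ship[1->2]=1 ship[0->1]=2 prod=4 -> [14 8 1 2]
Step 6: demand=5,sold=2 ship[2->3]=1 ship[1->2]=1 ship[0->1]=2 prod=4 -> [16 9 1 1]
Step 7: demand=5,sold=1 ship[2->3]=1 ship[1->2]=1 ship[0->1]=2 prod=4 -> [18 10 1 1]
Step 8: demand=5,sold=1 ship[2->3]=1 ship[1->2]=1 ship[0->1]=2 prod=4 -> [20 11 1 1]
Step 9: demand=5,sold=1 ship[2->3]=1 ship[1->2]=1 ship[0->1]=2 prod=4 -> [22 12 1 1]
Step 10: demand=5,sold=1 ship[2->3]=1 ship[1->2]=1 ship[0->1]=2 prod=4 -> [24 13 1 1]
Step 11: demand=5,sold=1 ship[2->3]=1 ship[1->2]=1 ship[0->1]=2 prod=4 -> [26 14 1 1]
Step 12: demand=5,sold=1 ship[2->3]=1 ship[1->2]=1 ship[0->1]=2 prod=4 -> [28 15 1 1]
First stockout at step 5

5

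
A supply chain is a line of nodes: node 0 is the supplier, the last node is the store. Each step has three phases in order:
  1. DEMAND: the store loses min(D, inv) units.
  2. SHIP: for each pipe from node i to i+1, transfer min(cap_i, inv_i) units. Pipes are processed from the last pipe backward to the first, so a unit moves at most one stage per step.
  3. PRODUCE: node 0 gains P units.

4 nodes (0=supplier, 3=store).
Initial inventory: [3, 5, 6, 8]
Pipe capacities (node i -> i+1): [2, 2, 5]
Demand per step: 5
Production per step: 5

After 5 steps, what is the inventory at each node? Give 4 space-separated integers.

Step 1: demand=5,sold=5 ship[2->3]=5 ship[1->2]=2 ship[0->1]=2 prod=5 -> inv=[6 5 3 8]
Step 2: demand=5,sold=5 ship[2->3]=3 ship[1->2]=2 ship[0->1]=2 prod=5 -> inv=[9 5 2 6]
Step 3: demand=5,sold=5 ship[2->3]=2 ship[1->2]=2 ship[0->1]=2 prod=5 -> inv=[12 5 2 3]
Step 4: demand=5,sold=3 ship[2->3]=2 ship[1->2]=2 ship[0->1]=2 prod=5 -> inv=[15 5 2 2]
Step 5: demand=5,sold=2 ship[2->3]=2 ship[1->2]=2 ship[0->1]=2 prod=5 -> inv=[18 5 2 2]

18 5 2 2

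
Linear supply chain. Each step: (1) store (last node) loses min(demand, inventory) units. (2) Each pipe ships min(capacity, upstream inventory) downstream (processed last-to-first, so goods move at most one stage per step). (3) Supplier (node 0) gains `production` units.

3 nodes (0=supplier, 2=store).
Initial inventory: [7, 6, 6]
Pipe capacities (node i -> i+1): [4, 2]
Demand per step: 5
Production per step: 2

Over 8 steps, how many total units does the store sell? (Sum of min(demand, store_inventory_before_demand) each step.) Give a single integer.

Step 1: sold=5 (running total=5) -> [5 8 3]
Step 2: sold=3 (running total=8) -> [3 10 2]
Step 3: sold=2 (running total=10) -> [2 11 2]
Step 4: sold=2 (running total=12) -> [2 11 2]
Step 5: sold=2 (running total=14) -> [2 11 2]
Step 6: sold=2 (running total=16) -> [2 11 2]
Step 7: sold=2 (running total=18) -> [2 11 2]
Step 8: sold=2 (running total=20) -> [2 11 2]

Answer: 20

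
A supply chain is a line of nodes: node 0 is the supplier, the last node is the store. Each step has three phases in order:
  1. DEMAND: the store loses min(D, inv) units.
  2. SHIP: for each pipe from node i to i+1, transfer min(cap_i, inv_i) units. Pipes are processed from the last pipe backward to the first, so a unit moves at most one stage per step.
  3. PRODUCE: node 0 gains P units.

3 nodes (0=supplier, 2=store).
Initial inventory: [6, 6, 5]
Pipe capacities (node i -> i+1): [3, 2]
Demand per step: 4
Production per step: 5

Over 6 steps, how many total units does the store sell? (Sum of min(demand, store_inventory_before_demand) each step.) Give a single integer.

Answer: 15

Derivation:
Step 1: sold=4 (running total=4) -> [8 7 3]
Step 2: sold=3 (running total=7) -> [10 8 2]
Step 3: sold=2 (running total=9) -> [12 9 2]
Step 4: sold=2 (running total=11) -> [14 10 2]
Step 5: sold=2 (running total=13) -> [16 11 2]
Step 6: sold=2 (running total=15) -> [18 12 2]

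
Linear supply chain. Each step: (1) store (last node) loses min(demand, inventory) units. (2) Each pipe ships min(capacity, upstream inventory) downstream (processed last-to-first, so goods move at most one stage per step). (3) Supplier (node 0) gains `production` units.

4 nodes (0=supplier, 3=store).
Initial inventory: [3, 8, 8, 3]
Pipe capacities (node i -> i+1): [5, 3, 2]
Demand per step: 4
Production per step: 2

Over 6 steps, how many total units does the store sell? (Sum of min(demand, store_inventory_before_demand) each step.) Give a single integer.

Answer: 13

Derivation:
Step 1: sold=3 (running total=3) -> [2 8 9 2]
Step 2: sold=2 (running total=5) -> [2 7 10 2]
Step 3: sold=2 (running total=7) -> [2 6 11 2]
Step 4: sold=2 (running total=9) -> [2 5 12 2]
Step 5: sold=2 (running total=11) -> [2 4 13 2]
Step 6: sold=2 (running total=13) -> [2 3 14 2]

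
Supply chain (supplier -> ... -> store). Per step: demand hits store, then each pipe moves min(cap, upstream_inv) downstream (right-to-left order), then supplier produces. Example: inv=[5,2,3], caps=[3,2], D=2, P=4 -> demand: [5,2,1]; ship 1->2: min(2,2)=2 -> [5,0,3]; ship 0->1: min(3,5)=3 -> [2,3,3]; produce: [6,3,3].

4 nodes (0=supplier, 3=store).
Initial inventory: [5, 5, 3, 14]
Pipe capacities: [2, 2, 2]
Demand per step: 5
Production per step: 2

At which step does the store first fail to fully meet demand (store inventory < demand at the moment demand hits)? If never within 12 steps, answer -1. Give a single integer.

Step 1: demand=5,sold=5 ship[2->3]=2 ship[1->2]=2 ship[0->1]=2 prod=2 -> [5 5 3 11]
Step 2: demand=5,sold=5 ship[2->3]=2 ship[1->2]=2 ship[0->1]=2 prod=2 -> [5 5 3 8]
Step 3: demand=5,sold=5 ship[2->3]=2 ship[1->2]=2 ship[0->1]=2 prod=2 -> [5 5 3 5]
Step 4: demand=5,sold=5 ship[2->3]=2 ship[1->2]=2 ship[0->1]=2 prod=2 -> [5 5 3 2]
Step 5: demand=5,sold=2 ship[2->3]=2 ship[1->2]=2 ship[0->1]=2 prod=2 -> [5 5 3 2]
Step 6: demand=5,sold=2 ship[2->3]=2 ship[1->2]=2 ship[0->1]=2 prod=2 -> [5 5 3 2]
Step 7: demand=5,sold=2 ship[2->3]=2 ship[1->2]=2 ship[0->1]=2 prod=2 -> [5 5 3 2]
Step 8: demand=5,sold=2 ship[2->3]=2 ship[1->2]=2 ship[0->1]=2 prod=2 -> [5 5 3 2]
Step 9: demand=5,sold=2 ship[2->3]=2 ship[1->2]=2 ship[0->1]=2 prod=2 -> [5 5 3 2]
Step 10: demand=5,sold=2 ship[2->3]=2 ship[1->2]=2 ship[0->1]=2 prod=2 -> [5 5 3 2]
Step 11: demand=5,sold=2 ship[2->3]=2 ship[1->2]=2 ship[0->1]=2 prod=2 -> [5 5 3 2]
Step 12: demand=5,sold=2 ship[2->3]=2 ship[1->2]=2 ship[0->1]=2 prod=2 -> [5 5 3 2]
First stockout at step 5

5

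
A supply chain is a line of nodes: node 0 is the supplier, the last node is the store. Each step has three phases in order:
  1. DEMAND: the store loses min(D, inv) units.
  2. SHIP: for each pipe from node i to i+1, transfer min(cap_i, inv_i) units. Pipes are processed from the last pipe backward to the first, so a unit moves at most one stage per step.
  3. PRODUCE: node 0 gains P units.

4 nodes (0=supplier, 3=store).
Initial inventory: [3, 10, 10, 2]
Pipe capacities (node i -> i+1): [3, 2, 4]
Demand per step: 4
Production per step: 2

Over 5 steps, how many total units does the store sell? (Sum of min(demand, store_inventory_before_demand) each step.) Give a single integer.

Answer: 18

Derivation:
Step 1: sold=2 (running total=2) -> [2 11 8 4]
Step 2: sold=4 (running total=6) -> [2 11 6 4]
Step 3: sold=4 (running total=10) -> [2 11 4 4]
Step 4: sold=4 (running total=14) -> [2 11 2 4]
Step 5: sold=4 (running total=18) -> [2 11 2 2]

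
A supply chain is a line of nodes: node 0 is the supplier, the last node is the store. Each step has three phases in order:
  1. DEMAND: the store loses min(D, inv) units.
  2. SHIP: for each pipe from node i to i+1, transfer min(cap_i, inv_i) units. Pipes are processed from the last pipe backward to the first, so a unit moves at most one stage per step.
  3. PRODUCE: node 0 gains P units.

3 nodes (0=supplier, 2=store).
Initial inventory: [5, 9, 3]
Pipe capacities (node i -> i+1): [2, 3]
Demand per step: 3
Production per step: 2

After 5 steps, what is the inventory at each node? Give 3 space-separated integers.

Step 1: demand=3,sold=3 ship[1->2]=3 ship[0->1]=2 prod=2 -> inv=[5 8 3]
Step 2: demand=3,sold=3 ship[1->2]=3 ship[0->1]=2 prod=2 -> inv=[5 7 3]
Step 3: demand=3,sold=3 ship[1->2]=3 ship[0->1]=2 prod=2 -> inv=[5 6 3]
Step 4: demand=3,sold=3 ship[1->2]=3 ship[0->1]=2 prod=2 -> inv=[5 5 3]
Step 5: demand=3,sold=3 ship[1->2]=3 ship[0->1]=2 prod=2 -> inv=[5 4 3]

5 4 3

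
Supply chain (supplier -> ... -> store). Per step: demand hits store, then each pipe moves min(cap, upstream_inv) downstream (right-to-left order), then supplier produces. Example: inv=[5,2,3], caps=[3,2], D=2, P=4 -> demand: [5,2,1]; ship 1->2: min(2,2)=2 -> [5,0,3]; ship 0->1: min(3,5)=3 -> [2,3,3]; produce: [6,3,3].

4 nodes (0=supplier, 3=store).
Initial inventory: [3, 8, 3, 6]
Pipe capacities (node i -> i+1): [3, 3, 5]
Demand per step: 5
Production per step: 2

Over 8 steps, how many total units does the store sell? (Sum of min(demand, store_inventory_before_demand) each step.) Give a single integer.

Answer: 27

Derivation:
Step 1: sold=5 (running total=5) -> [2 8 3 4]
Step 2: sold=4 (running total=9) -> [2 7 3 3]
Step 3: sold=3 (running total=12) -> [2 6 3 3]
Step 4: sold=3 (running total=15) -> [2 5 3 3]
Step 5: sold=3 (running total=18) -> [2 4 3 3]
Step 6: sold=3 (running total=21) -> [2 3 3 3]
Step 7: sold=3 (running total=24) -> [2 2 3 3]
Step 8: sold=3 (running total=27) -> [2 2 2 3]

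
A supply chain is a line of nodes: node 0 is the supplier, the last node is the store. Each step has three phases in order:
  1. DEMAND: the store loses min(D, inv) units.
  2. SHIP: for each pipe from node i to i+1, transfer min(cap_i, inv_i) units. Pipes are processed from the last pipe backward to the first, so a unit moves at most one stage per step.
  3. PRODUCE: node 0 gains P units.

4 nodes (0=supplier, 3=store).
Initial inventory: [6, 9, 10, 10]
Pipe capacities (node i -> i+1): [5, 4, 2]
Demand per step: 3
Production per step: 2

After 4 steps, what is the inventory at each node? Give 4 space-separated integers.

Step 1: demand=3,sold=3 ship[2->3]=2 ship[1->2]=4 ship[0->1]=5 prod=2 -> inv=[3 10 12 9]
Step 2: demand=3,sold=3 ship[2->3]=2 ship[1->2]=4 ship[0->1]=3 prod=2 -> inv=[2 9 14 8]
Step 3: demand=3,sold=3 ship[2->3]=2 ship[1->2]=4 ship[0->1]=2 prod=2 -> inv=[2 7 16 7]
Step 4: demand=3,sold=3 ship[2->3]=2 ship[1->2]=4 ship[0->1]=2 prod=2 -> inv=[2 5 18 6]

2 5 18 6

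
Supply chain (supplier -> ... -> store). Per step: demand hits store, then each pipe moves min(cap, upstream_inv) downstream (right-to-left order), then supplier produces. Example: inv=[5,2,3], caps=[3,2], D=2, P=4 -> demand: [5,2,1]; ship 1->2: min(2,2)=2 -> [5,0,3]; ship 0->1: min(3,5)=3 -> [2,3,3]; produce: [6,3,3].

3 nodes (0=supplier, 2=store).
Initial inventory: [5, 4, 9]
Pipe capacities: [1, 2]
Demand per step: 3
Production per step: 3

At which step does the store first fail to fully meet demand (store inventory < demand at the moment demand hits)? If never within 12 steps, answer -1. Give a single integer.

Step 1: demand=3,sold=3 ship[1->2]=2 ship[0->1]=1 prod=3 -> [7 3 8]
Step 2: demand=3,sold=3 ship[1->2]=2 ship[0->1]=1 prod=3 -> [9 2 7]
Step 3: demand=3,sold=3 ship[1->2]=2 ship[0->1]=1 prod=3 -> [11 1 6]
Step 4: demand=3,sold=3 ship[1->2]=1 ship[0->1]=1 prod=3 -> [13 1 4]
Step 5: demand=3,sold=3 ship[1->2]=1 ship[0->1]=1 prod=3 -> [15 1 2]
Step 6: demand=3,sold=2 ship[1->2]=1 ship[0->1]=1 prod=3 -> [17 1 1]
Step 7: demand=3,sold=1 ship[1->2]=1 ship[0->1]=1 prod=3 -> [19 1 1]
Step 8: demand=3,sold=1 ship[1->2]=1 ship[0->1]=1 prod=3 -> [21 1 1]
Step 9: demand=3,sold=1 ship[1->2]=1 ship[0->1]=1 prod=3 -> [23 1 1]
Step 10: demand=3,sold=1 ship[1->2]=1 ship[0->1]=1 prod=3 -> [25 1 1]
Step 11: demand=3,sold=1 ship[1->2]=1 ship[0->1]=1 prod=3 -> [27 1 1]
Step 12: demand=3,sold=1 ship[1->2]=1 ship[0->1]=1 prod=3 -> [29 1 1]
First stockout at step 6

6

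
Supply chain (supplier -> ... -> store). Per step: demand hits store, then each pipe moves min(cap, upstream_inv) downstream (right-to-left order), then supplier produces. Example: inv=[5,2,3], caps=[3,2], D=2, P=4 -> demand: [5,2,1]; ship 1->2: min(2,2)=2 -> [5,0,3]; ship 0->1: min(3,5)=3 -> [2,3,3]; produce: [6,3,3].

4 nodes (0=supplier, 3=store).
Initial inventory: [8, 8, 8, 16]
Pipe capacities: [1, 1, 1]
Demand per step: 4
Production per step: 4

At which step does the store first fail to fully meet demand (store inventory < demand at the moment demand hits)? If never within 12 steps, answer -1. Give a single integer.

Step 1: demand=4,sold=4 ship[2->3]=1 ship[1->2]=1 ship[0->1]=1 prod=4 -> [11 8 8 13]
Step 2: demand=4,sold=4 ship[2->3]=1 ship[1->2]=1 ship[0->1]=1 prod=4 -> [14 8 8 10]
Step 3: demand=4,sold=4 ship[2->3]=1 ship[1->2]=1 ship[0->1]=1 prod=4 -> [17 8 8 7]
Step 4: demand=4,sold=4 ship[2->3]=1 ship[1->2]=1 ship[0->1]=1 prod=4 -> [20 8 8 4]
Step 5: demand=4,sold=4 ship[2->3]=1 ship[1->2]=1 ship[0->1]=1 prod=4 -> [23 8 8 1]
Step 6: demand=4,sold=1 ship[2->3]=1 ship[1->2]=1 ship[0->1]=1 prod=4 -> [26 8 8 1]
Step 7: demand=4,sold=1 ship[2->3]=1 ship[1->2]=1 ship[0->1]=1 prod=4 -> [29 8 8 1]
Step 8: demand=4,sold=1 ship[2->3]=1 ship[1->2]=1 ship[0->1]=1 prod=4 -> [32 8 8 1]
Step 9: demand=4,sold=1 ship[2->3]=1 ship[1->2]=1 ship[0->1]=1 prod=4 -> [35 8 8 1]
Step 10: demand=4,sold=1 ship[2->3]=1 ship[1->2]=1 ship[0->1]=1 prod=4 -> [38 8 8 1]
Step 11: demand=4,sold=1 ship[2->3]=1 ship[1->2]=1 ship[0->1]=1 prod=4 -> [41 8 8 1]
Step 12: demand=4,sold=1 ship[2->3]=1 ship[1->2]=1 ship[0->1]=1 prod=4 -> [44 8 8 1]
First stockout at step 6

6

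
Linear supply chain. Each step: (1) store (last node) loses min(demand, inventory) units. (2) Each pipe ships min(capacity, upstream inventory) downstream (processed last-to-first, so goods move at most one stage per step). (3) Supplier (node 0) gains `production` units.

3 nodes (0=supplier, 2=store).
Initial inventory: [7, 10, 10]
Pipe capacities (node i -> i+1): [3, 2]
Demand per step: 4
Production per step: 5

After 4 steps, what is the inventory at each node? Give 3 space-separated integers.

Step 1: demand=4,sold=4 ship[1->2]=2 ship[0->1]=3 prod=5 -> inv=[9 11 8]
Step 2: demand=4,sold=4 ship[1->2]=2 ship[0->1]=3 prod=5 -> inv=[11 12 6]
Step 3: demand=4,sold=4 ship[1->2]=2 ship[0->1]=3 prod=5 -> inv=[13 13 4]
Step 4: demand=4,sold=4 ship[1->2]=2 ship[0->1]=3 prod=5 -> inv=[15 14 2]

15 14 2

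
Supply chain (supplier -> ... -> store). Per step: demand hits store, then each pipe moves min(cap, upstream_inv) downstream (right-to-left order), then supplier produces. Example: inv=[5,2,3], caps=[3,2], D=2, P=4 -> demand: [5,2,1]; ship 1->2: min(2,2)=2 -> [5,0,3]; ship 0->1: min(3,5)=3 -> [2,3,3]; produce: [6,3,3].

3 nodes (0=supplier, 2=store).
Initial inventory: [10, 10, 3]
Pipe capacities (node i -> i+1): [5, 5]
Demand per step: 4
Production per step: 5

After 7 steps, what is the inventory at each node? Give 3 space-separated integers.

Step 1: demand=4,sold=3 ship[1->2]=5 ship[0->1]=5 prod=5 -> inv=[10 10 5]
Step 2: demand=4,sold=4 ship[1->2]=5 ship[0->1]=5 prod=5 -> inv=[10 10 6]
Step 3: demand=4,sold=4 ship[1->2]=5 ship[0->1]=5 prod=5 -> inv=[10 10 7]
Step 4: demand=4,sold=4 ship[1->2]=5 ship[0->1]=5 prod=5 -> inv=[10 10 8]
Step 5: demand=4,sold=4 ship[1->2]=5 ship[0->1]=5 prod=5 -> inv=[10 10 9]
Step 6: demand=4,sold=4 ship[1->2]=5 ship[0->1]=5 prod=5 -> inv=[10 10 10]
Step 7: demand=4,sold=4 ship[1->2]=5 ship[0->1]=5 prod=5 -> inv=[10 10 11]

10 10 11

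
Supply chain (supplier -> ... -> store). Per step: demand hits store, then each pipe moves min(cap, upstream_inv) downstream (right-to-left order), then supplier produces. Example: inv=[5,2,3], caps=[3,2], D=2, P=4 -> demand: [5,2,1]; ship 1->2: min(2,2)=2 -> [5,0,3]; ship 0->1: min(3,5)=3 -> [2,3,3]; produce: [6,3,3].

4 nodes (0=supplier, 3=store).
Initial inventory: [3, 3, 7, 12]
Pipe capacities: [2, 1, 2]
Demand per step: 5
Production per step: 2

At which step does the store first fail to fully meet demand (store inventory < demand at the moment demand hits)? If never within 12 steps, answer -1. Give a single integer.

Step 1: demand=5,sold=5 ship[2->3]=2 ship[1->2]=1 ship[0->1]=2 prod=2 -> [3 4 6 9]
Step 2: demand=5,sold=5 ship[2->3]=2 ship[1->2]=1 ship[0->1]=2 prod=2 -> [3 5 5 6]
Step 3: demand=5,sold=5 ship[2->3]=2 ship[1->2]=1 ship[0->1]=2 prod=2 -> [3 6 4 3]
Step 4: demand=5,sold=3 ship[2->3]=2 ship[1->2]=1 ship[0->1]=2 prod=2 -> [3 7 3 2]
Step 5: demand=5,sold=2 ship[2->3]=2 ship[1->2]=1 ship[0->1]=2 prod=2 -> [3 8 2 2]
Step 6: demand=5,sold=2 ship[2->3]=2 ship[1->2]=1 ship[0->1]=2 prod=2 -> [3 9 1 2]
Step 7: demand=5,sold=2 ship[2->3]=1 ship[1->2]=1 ship[0->1]=2 prod=2 -> [3 10 1 1]
Step 8: demand=5,sold=1 ship[2->3]=1 ship[1->2]=1 ship[0->1]=2 prod=2 -> [3 11 1 1]
Step 9: demand=5,sold=1 ship[2->3]=1 ship[1->2]=1 ship[0->1]=2 prod=2 -> [3 12 1 1]
Step 10: demand=5,sold=1 ship[2->3]=1 ship[1->2]=1 ship[0->1]=2 prod=2 -> [3 13 1 1]
Step 11: demand=5,sold=1 ship[2->3]=1 ship[1->2]=1 ship[0->1]=2 prod=2 -> [3 14 1 1]
Step 12: demand=5,sold=1 ship[2->3]=1 ship[1->2]=1 ship[0->1]=2 prod=2 -> [3 15 1 1]
First stockout at step 4

4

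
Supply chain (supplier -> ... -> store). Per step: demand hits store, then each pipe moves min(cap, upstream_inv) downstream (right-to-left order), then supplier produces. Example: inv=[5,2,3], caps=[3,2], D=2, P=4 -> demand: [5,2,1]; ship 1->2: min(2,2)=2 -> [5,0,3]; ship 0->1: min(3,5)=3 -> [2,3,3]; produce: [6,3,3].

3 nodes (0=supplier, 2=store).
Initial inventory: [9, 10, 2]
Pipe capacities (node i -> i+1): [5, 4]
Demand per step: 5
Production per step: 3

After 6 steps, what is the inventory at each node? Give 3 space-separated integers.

Step 1: demand=5,sold=2 ship[1->2]=4 ship[0->1]=5 prod=3 -> inv=[7 11 4]
Step 2: demand=5,sold=4 ship[1->2]=4 ship[0->1]=5 prod=3 -> inv=[5 12 4]
Step 3: demand=5,sold=4 ship[1->2]=4 ship[0->1]=5 prod=3 -> inv=[3 13 4]
Step 4: demand=5,sold=4 ship[1->2]=4 ship[0->1]=3 prod=3 -> inv=[3 12 4]
Step 5: demand=5,sold=4 ship[1->2]=4 ship[0->1]=3 prod=3 -> inv=[3 11 4]
Step 6: demand=5,sold=4 ship[1->2]=4 ship[0->1]=3 prod=3 -> inv=[3 10 4]

3 10 4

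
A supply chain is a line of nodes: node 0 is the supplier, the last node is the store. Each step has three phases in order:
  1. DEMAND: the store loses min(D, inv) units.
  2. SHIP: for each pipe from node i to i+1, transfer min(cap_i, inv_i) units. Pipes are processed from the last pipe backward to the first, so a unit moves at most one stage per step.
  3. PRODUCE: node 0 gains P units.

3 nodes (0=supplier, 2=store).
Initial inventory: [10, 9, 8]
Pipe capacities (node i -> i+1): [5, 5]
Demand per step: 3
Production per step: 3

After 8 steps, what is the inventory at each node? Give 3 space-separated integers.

Step 1: demand=3,sold=3 ship[1->2]=5 ship[0->1]=5 prod=3 -> inv=[8 9 10]
Step 2: demand=3,sold=3 ship[1->2]=5 ship[0->1]=5 prod=3 -> inv=[6 9 12]
Step 3: demand=3,sold=3 ship[1->2]=5 ship[0->1]=5 prod=3 -> inv=[4 9 14]
Step 4: demand=3,sold=3 ship[1->2]=5 ship[0->1]=4 prod=3 -> inv=[3 8 16]
Step 5: demand=3,sold=3 ship[1->2]=5 ship[0->1]=3 prod=3 -> inv=[3 6 18]
Step 6: demand=3,sold=3 ship[1->2]=5 ship[0->1]=3 prod=3 -> inv=[3 4 20]
Step 7: demand=3,sold=3 ship[1->2]=4 ship[0->1]=3 prod=3 -> inv=[3 3 21]
Step 8: demand=3,sold=3 ship[1->2]=3 ship[0->1]=3 prod=3 -> inv=[3 3 21]

3 3 21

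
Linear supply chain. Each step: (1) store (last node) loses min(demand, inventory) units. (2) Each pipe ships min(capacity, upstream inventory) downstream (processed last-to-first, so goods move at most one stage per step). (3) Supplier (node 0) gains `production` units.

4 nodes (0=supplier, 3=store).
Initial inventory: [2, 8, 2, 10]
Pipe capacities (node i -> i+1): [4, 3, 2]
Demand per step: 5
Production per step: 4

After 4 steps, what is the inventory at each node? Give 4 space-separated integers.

Step 1: demand=5,sold=5 ship[2->3]=2 ship[1->2]=3 ship[0->1]=2 prod=4 -> inv=[4 7 3 7]
Step 2: demand=5,sold=5 ship[2->3]=2 ship[1->2]=3 ship[0->1]=4 prod=4 -> inv=[4 8 4 4]
Step 3: demand=5,sold=4 ship[2->3]=2 ship[1->2]=3 ship[0->1]=4 prod=4 -> inv=[4 9 5 2]
Step 4: demand=5,sold=2 ship[2->3]=2 ship[1->2]=3 ship[0->1]=4 prod=4 -> inv=[4 10 6 2]

4 10 6 2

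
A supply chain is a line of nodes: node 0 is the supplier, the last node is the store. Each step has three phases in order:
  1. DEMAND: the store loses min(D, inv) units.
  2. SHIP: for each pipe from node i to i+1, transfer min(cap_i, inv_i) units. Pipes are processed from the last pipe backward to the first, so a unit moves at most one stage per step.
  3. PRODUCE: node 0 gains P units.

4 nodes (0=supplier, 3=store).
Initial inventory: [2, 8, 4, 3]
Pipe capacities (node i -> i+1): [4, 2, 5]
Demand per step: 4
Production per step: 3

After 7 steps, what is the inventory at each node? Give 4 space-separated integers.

Step 1: demand=4,sold=3 ship[2->3]=4 ship[1->2]=2 ship[0->1]=2 prod=3 -> inv=[3 8 2 4]
Step 2: demand=4,sold=4 ship[2->3]=2 ship[1->2]=2 ship[0->1]=3 prod=3 -> inv=[3 9 2 2]
Step 3: demand=4,sold=2 ship[2->3]=2 ship[1->2]=2 ship[0->1]=3 prod=3 -> inv=[3 10 2 2]
Step 4: demand=4,sold=2 ship[2->3]=2 ship[1->2]=2 ship[0->1]=3 prod=3 -> inv=[3 11 2 2]
Step 5: demand=4,sold=2 ship[2->3]=2 ship[1->2]=2 ship[0->1]=3 prod=3 -> inv=[3 12 2 2]
Step 6: demand=4,sold=2 ship[2->3]=2 ship[1->2]=2 ship[0->1]=3 prod=3 -> inv=[3 13 2 2]
Step 7: demand=4,sold=2 ship[2->3]=2 ship[1->2]=2 ship[0->1]=3 prod=3 -> inv=[3 14 2 2]

3 14 2 2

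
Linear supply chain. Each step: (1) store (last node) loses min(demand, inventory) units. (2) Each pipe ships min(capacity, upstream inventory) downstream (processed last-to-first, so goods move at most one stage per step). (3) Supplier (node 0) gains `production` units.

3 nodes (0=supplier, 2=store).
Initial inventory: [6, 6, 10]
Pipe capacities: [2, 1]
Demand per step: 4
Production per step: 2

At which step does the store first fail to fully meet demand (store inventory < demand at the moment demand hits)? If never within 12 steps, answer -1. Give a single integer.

Step 1: demand=4,sold=4 ship[1->2]=1 ship[0->1]=2 prod=2 -> [6 7 7]
Step 2: demand=4,sold=4 ship[1->2]=1 ship[0->1]=2 prod=2 -> [6 8 4]
Step 3: demand=4,sold=4 ship[1->2]=1 ship[0->1]=2 prod=2 -> [6 9 1]
Step 4: demand=4,sold=1 ship[1->2]=1 ship[0->1]=2 prod=2 -> [6 10 1]
Step 5: demand=4,sold=1 ship[1->2]=1 ship[0->1]=2 prod=2 -> [6 11 1]
Step 6: demand=4,sold=1 ship[1->2]=1 ship[0->1]=2 prod=2 -> [6 12 1]
Step 7: demand=4,sold=1 ship[1->2]=1 ship[0->1]=2 prod=2 -> [6 13 1]
Step 8: demand=4,sold=1 ship[1->2]=1 ship[0->1]=2 prod=2 -> [6 14 1]
Step 9: demand=4,sold=1 ship[1->2]=1 ship[0->1]=2 prod=2 -> [6 15 1]
Step 10: demand=4,sold=1 ship[1->2]=1 ship[0->1]=2 prod=2 -> [6 16 1]
Step 11: demand=4,sold=1 ship[1->2]=1 ship[0->1]=2 prod=2 -> [6 17 1]
Step 12: demand=4,sold=1 ship[1->2]=1 ship[0->1]=2 prod=2 -> [6 18 1]
First stockout at step 4

4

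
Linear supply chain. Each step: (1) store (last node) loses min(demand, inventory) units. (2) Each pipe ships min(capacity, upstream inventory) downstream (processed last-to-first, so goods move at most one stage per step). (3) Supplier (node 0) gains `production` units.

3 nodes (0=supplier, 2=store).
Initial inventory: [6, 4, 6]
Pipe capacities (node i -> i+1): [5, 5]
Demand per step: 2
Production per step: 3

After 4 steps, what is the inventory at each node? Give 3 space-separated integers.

Step 1: demand=2,sold=2 ship[1->2]=4 ship[0->1]=5 prod=3 -> inv=[4 5 8]
Step 2: demand=2,sold=2 ship[1->2]=5 ship[0->1]=4 prod=3 -> inv=[3 4 11]
Step 3: demand=2,sold=2 ship[1->2]=4 ship[0->1]=3 prod=3 -> inv=[3 3 13]
Step 4: demand=2,sold=2 ship[1->2]=3 ship[0->1]=3 prod=3 -> inv=[3 3 14]

3 3 14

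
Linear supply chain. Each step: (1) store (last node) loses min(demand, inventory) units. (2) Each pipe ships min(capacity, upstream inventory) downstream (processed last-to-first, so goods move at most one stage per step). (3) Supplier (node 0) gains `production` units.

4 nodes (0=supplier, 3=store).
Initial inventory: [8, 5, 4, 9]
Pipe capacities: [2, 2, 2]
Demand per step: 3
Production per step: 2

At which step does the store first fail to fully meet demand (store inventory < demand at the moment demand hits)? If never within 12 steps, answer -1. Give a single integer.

Step 1: demand=3,sold=3 ship[2->3]=2 ship[1->2]=2 ship[0->1]=2 prod=2 -> [8 5 4 8]
Step 2: demand=3,sold=3 ship[2->3]=2 ship[1->2]=2 ship[0->1]=2 prod=2 -> [8 5 4 7]
Step 3: demand=3,sold=3 ship[2->3]=2 ship[1->2]=2 ship[0->1]=2 prod=2 -> [8 5 4 6]
Step 4: demand=3,sold=3 ship[2->3]=2 ship[1->2]=2 ship[0->1]=2 prod=2 -> [8 5 4 5]
Step 5: demand=3,sold=3 ship[2->3]=2 ship[1->2]=2 ship[0->1]=2 prod=2 -> [8 5 4 4]
Step 6: demand=3,sold=3 ship[2->3]=2 ship[1->2]=2 ship[0->1]=2 prod=2 -> [8 5 4 3]
Step 7: demand=3,sold=3 ship[2->3]=2 ship[1->2]=2 ship[0->1]=2 prod=2 -> [8 5 4 2]
Step 8: demand=3,sold=2 ship[2->3]=2 ship[1->2]=2 ship[0->1]=2 prod=2 -> [8 5 4 2]
Step 9: demand=3,sold=2 ship[2->3]=2 ship[1->2]=2 ship[0->1]=2 prod=2 -> [8 5 4 2]
Step 10: demand=3,sold=2 ship[2->3]=2 ship[1->2]=2 ship[0->1]=2 prod=2 -> [8 5 4 2]
Step 11: demand=3,sold=2 ship[2->3]=2 ship[1->2]=2 ship[0->1]=2 prod=2 -> [8 5 4 2]
Step 12: demand=3,sold=2 ship[2->3]=2 ship[1->2]=2 ship[0->1]=2 prod=2 -> [8 5 4 2]
First stockout at step 8

8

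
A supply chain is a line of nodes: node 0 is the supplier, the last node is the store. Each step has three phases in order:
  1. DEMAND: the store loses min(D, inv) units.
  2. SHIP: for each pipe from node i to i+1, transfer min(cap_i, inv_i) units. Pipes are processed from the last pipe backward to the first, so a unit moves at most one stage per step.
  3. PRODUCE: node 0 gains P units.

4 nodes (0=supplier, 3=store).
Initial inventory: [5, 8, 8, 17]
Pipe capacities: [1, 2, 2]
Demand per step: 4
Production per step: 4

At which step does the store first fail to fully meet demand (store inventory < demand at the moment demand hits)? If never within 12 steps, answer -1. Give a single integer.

Step 1: demand=4,sold=4 ship[2->3]=2 ship[1->2]=2 ship[0->1]=1 prod=4 -> [8 7 8 15]
Step 2: demand=4,sold=4 ship[2->3]=2 ship[1->2]=2 ship[0->1]=1 prod=4 -> [11 6 8 13]
Step 3: demand=4,sold=4 ship[2->3]=2 ship[1->2]=2 ship[0->1]=1 prod=4 -> [14 5 8 11]
Step 4: demand=4,sold=4 ship[2->3]=2 ship[1->2]=2 ship[0->1]=1 prod=4 -> [17 4 8 9]
Step 5: demand=4,sold=4 ship[2->3]=2 ship[1->2]=2 ship[0->1]=1 prod=4 -> [20 3 8 7]
Step 6: demand=4,sold=4 ship[2->3]=2 ship[1->2]=2 ship[0->1]=1 prod=4 -> [23 2 8 5]
Step 7: demand=4,sold=4 ship[2->3]=2 ship[1->2]=2 ship[0->1]=1 prod=4 -> [26 1 8 3]
Step 8: demand=4,sold=3 ship[2->3]=2 ship[1->2]=1 ship[0->1]=1 prod=4 -> [29 1 7 2]
Step 9: demand=4,sold=2 ship[2->3]=2 ship[1->2]=1 ship[0->1]=1 prod=4 -> [32 1 6 2]
Step 10: demand=4,sold=2 ship[2->3]=2 ship[1->2]=1 ship[0->1]=1 prod=4 -> [35 1 5 2]
Step 11: demand=4,sold=2 ship[2->3]=2 ship[1->2]=1 ship[0->1]=1 prod=4 -> [38 1 4 2]
Step 12: demand=4,sold=2 ship[2->3]=2 ship[1->2]=1 ship[0->1]=1 prod=4 -> [41 1 3 2]
First stockout at step 8

8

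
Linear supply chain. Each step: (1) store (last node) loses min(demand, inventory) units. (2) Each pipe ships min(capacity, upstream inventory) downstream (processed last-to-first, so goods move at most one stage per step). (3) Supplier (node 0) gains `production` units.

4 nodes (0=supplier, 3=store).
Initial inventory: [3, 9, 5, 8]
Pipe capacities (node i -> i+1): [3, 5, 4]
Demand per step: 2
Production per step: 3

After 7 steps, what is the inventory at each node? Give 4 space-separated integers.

Step 1: demand=2,sold=2 ship[2->3]=4 ship[1->2]=5 ship[0->1]=3 prod=3 -> inv=[3 7 6 10]
Step 2: demand=2,sold=2 ship[2->3]=4 ship[1->2]=5 ship[0->1]=3 prod=3 -> inv=[3 5 7 12]
Step 3: demand=2,sold=2 ship[2->3]=4 ship[1->2]=5 ship[0->1]=3 prod=3 -> inv=[3 3 8 14]
Step 4: demand=2,sold=2 ship[2->3]=4 ship[1->2]=3 ship[0->1]=3 prod=3 -> inv=[3 3 7 16]
Step 5: demand=2,sold=2 ship[2->3]=4 ship[1->2]=3 ship[0->1]=3 prod=3 -> inv=[3 3 6 18]
Step 6: demand=2,sold=2 ship[2->3]=4 ship[1->2]=3 ship[0->1]=3 prod=3 -> inv=[3 3 5 20]
Step 7: demand=2,sold=2 ship[2->3]=4 ship[1->2]=3 ship[0->1]=3 prod=3 -> inv=[3 3 4 22]

3 3 4 22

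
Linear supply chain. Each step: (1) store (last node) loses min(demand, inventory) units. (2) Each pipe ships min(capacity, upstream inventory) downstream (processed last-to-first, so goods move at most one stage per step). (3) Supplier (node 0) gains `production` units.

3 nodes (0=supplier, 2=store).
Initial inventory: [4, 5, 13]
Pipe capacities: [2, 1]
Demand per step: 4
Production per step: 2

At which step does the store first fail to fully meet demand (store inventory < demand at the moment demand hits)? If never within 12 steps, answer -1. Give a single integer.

Step 1: demand=4,sold=4 ship[1->2]=1 ship[0->1]=2 prod=2 -> [4 6 10]
Step 2: demand=4,sold=4 ship[1->2]=1 ship[0->1]=2 prod=2 -> [4 7 7]
Step 3: demand=4,sold=4 ship[1->2]=1 ship[0->1]=2 prod=2 -> [4 8 4]
Step 4: demand=4,sold=4 ship[1->2]=1 ship[0->1]=2 prod=2 -> [4 9 1]
Step 5: demand=4,sold=1 ship[1->2]=1 ship[0->1]=2 prod=2 -> [4 10 1]
Step 6: demand=4,sold=1 ship[1->2]=1 ship[0->1]=2 prod=2 -> [4 11 1]
Step 7: demand=4,sold=1 ship[1->2]=1 ship[0->1]=2 prod=2 -> [4 12 1]
Step 8: demand=4,sold=1 ship[1->2]=1 ship[0->1]=2 prod=2 -> [4 13 1]
Step 9: demand=4,sold=1 ship[1->2]=1 ship[0->1]=2 prod=2 -> [4 14 1]
Step 10: demand=4,sold=1 ship[1->2]=1 ship[0->1]=2 prod=2 -> [4 15 1]
Step 11: demand=4,sold=1 ship[1->2]=1 ship[0->1]=2 prod=2 -> [4 16 1]
Step 12: demand=4,sold=1 ship[1->2]=1 ship[0->1]=2 prod=2 -> [4 17 1]
First stockout at step 5

5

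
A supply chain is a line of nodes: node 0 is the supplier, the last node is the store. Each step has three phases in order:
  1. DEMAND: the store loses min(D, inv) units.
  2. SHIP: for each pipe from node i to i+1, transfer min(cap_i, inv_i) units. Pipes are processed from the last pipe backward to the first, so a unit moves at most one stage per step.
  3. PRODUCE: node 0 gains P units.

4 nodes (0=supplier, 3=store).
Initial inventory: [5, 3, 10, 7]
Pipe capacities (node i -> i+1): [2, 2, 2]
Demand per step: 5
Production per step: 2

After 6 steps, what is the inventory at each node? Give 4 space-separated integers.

Step 1: demand=5,sold=5 ship[2->3]=2 ship[1->2]=2 ship[0->1]=2 prod=2 -> inv=[5 3 10 4]
Step 2: demand=5,sold=4 ship[2->3]=2 ship[1->2]=2 ship[0->1]=2 prod=2 -> inv=[5 3 10 2]
Step 3: demand=5,sold=2 ship[2->3]=2 ship[1->2]=2 ship[0->1]=2 prod=2 -> inv=[5 3 10 2]
Step 4: demand=5,sold=2 ship[2->3]=2 ship[1->2]=2 ship[0->1]=2 prod=2 -> inv=[5 3 10 2]
Step 5: demand=5,sold=2 ship[2->3]=2 ship[1->2]=2 ship[0->1]=2 prod=2 -> inv=[5 3 10 2]
Step 6: demand=5,sold=2 ship[2->3]=2 ship[1->2]=2 ship[0->1]=2 prod=2 -> inv=[5 3 10 2]

5 3 10 2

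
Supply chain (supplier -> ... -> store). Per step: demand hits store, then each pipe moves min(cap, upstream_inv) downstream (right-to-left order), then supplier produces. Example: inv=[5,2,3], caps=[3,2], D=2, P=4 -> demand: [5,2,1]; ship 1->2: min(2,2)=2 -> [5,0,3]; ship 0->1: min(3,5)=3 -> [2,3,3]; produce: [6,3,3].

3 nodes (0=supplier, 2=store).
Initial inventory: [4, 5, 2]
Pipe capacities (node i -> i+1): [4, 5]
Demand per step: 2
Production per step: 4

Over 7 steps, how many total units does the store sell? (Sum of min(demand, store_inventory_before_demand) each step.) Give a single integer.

Answer: 14

Derivation:
Step 1: sold=2 (running total=2) -> [4 4 5]
Step 2: sold=2 (running total=4) -> [4 4 7]
Step 3: sold=2 (running total=6) -> [4 4 9]
Step 4: sold=2 (running total=8) -> [4 4 11]
Step 5: sold=2 (running total=10) -> [4 4 13]
Step 6: sold=2 (running total=12) -> [4 4 15]
Step 7: sold=2 (running total=14) -> [4 4 17]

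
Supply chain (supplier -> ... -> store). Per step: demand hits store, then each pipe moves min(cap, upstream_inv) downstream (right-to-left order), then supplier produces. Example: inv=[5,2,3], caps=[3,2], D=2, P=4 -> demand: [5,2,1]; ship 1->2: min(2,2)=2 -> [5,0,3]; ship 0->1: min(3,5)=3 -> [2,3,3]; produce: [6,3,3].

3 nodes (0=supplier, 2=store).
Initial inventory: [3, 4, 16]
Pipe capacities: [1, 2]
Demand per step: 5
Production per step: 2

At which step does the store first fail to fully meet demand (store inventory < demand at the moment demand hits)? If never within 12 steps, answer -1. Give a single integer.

Step 1: demand=5,sold=5 ship[1->2]=2 ship[0->1]=1 prod=2 -> [4 3 13]
Step 2: demand=5,sold=5 ship[1->2]=2 ship[0->1]=1 prod=2 -> [5 2 10]
Step 3: demand=5,sold=5 ship[1->2]=2 ship[0->1]=1 prod=2 -> [6 1 7]
Step 4: demand=5,sold=5 ship[1->2]=1 ship[0->1]=1 prod=2 -> [7 1 3]
Step 5: demand=5,sold=3 ship[1->2]=1 ship[0->1]=1 prod=2 -> [8 1 1]
Step 6: demand=5,sold=1 ship[1->2]=1 ship[0->1]=1 prod=2 -> [9 1 1]
Step 7: demand=5,sold=1 ship[1->2]=1 ship[0->1]=1 prod=2 -> [10 1 1]
Step 8: demand=5,sold=1 ship[1->2]=1 ship[0->1]=1 prod=2 -> [11 1 1]
Step 9: demand=5,sold=1 ship[1->2]=1 ship[0->1]=1 prod=2 -> [12 1 1]
Step 10: demand=5,sold=1 ship[1->2]=1 ship[0->1]=1 prod=2 -> [13 1 1]
Step 11: demand=5,sold=1 ship[1->2]=1 ship[0->1]=1 prod=2 -> [14 1 1]
Step 12: demand=5,sold=1 ship[1->2]=1 ship[0->1]=1 prod=2 -> [15 1 1]
First stockout at step 5

5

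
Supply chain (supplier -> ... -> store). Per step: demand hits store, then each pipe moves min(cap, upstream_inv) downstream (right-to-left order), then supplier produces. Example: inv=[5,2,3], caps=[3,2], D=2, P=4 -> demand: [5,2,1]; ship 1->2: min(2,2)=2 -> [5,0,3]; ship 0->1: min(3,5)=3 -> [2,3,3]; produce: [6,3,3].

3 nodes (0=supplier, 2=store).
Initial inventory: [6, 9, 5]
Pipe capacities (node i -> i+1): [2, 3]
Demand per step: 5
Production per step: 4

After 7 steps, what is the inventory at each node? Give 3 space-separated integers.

Step 1: demand=5,sold=5 ship[1->2]=3 ship[0->1]=2 prod=4 -> inv=[8 8 3]
Step 2: demand=5,sold=3 ship[1->2]=3 ship[0->1]=2 prod=4 -> inv=[10 7 3]
Step 3: demand=5,sold=3 ship[1->2]=3 ship[0->1]=2 prod=4 -> inv=[12 6 3]
Step 4: demand=5,sold=3 ship[1->2]=3 ship[0->1]=2 prod=4 -> inv=[14 5 3]
Step 5: demand=5,sold=3 ship[1->2]=3 ship[0->1]=2 prod=4 -> inv=[16 4 3]
Step 6: demand=5,sold=3 ship[1->2]=3 ship[0->1]=2 prod=4 -> inv=[18 3 3]
Step 7: demand=5,sold=3 ship[1->2]=3 ship[0->1]=2 prod=4 -> inv=[20 2 3]

20 2 3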